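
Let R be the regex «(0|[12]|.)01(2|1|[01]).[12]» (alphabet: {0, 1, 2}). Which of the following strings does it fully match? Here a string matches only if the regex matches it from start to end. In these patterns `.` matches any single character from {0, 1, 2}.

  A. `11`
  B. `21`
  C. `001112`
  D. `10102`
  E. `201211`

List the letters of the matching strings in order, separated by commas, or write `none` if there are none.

C, E

A. `11` → no match
B. `21` → no match
C. `001112` → match
D. `10102` → no match
E. `201211` → match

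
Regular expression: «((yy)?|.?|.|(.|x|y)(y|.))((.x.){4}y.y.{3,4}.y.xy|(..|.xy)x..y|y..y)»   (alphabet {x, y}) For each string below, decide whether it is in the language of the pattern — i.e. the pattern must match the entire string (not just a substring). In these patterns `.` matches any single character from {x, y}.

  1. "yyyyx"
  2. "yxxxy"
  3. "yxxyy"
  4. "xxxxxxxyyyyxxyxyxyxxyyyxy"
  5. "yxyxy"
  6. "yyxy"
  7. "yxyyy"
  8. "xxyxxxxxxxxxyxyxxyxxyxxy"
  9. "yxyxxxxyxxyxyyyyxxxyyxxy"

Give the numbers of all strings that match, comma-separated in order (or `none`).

1 → no match
2 → no match
3 → no match
4 → no match
5 → no match
6 → match
7 → no match
8 → match
9 → no match

6, 8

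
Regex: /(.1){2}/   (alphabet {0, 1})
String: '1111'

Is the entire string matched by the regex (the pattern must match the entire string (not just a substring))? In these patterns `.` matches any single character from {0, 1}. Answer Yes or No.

Yes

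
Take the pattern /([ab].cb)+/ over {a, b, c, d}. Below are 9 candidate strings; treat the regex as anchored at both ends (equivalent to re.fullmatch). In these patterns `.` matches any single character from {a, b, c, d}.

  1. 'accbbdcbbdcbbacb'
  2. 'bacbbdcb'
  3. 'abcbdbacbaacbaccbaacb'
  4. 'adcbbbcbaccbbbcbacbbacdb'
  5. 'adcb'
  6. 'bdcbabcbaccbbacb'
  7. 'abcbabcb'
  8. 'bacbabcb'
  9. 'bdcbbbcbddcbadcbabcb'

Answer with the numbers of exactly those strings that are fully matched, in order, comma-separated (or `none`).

1 → match
2 → match
3 → no match
4 → no match — must end with 'cb'
5 → match
6 → match
7 → match
8 → match
9 → no match

1, 2, 5, 6, 7, 8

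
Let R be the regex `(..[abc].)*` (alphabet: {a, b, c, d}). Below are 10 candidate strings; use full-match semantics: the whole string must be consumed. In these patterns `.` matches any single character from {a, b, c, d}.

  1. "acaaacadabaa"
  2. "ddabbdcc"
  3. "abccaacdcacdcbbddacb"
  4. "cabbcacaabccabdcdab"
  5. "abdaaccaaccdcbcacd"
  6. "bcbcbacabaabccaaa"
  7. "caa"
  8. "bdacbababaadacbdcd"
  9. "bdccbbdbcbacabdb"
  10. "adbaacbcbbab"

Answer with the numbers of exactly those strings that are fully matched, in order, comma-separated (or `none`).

1 → match
2 → match
3 → match
4 → no match
5 → no match
6 → no match
7 → no match
8 → no match
9 → no match
10 → match

1, 2, 3, 10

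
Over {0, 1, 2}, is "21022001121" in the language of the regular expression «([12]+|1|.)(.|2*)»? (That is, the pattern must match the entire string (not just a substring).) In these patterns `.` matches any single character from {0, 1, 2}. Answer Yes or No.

No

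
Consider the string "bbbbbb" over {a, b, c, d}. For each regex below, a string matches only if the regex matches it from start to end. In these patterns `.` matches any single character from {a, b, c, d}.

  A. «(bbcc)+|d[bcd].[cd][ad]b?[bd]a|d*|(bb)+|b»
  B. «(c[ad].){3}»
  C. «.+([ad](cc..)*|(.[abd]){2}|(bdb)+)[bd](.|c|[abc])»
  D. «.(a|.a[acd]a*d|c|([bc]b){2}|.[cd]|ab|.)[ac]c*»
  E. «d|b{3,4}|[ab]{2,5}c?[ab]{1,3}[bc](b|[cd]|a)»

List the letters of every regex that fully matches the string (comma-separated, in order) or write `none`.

A, E

A → match
B → no match — must start with "c"
C → no match
D → no match
E → match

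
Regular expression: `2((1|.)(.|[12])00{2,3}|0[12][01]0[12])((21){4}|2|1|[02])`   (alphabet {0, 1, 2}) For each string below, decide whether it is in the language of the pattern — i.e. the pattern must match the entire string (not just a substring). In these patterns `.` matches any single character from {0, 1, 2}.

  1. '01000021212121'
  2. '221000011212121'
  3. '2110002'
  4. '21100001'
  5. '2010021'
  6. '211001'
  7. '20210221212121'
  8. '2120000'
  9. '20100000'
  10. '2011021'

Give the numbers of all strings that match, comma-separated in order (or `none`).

3, 4, 5, 7, 8, 9, 10

1 → no match — must start with '2'
2 → no match
3 → match
4 → match
5 → match
6 → no match
7 → match
8 → match
9 → match
10 → match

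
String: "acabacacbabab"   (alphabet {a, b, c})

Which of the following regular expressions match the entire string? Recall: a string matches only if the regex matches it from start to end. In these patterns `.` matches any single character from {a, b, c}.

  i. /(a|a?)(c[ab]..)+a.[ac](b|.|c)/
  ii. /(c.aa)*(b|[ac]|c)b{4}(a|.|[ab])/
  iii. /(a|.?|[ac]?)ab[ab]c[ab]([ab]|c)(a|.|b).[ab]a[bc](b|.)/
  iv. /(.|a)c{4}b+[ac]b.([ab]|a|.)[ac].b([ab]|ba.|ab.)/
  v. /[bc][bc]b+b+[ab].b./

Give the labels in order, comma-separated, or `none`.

i

i → match
ii → no match
iii → no match
iv → no match
v → no match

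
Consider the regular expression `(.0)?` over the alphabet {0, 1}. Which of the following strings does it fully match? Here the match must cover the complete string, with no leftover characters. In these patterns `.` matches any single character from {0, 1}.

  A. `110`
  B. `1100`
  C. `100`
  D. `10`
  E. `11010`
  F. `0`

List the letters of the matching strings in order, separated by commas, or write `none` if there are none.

D

A → no match
B → no match
C → no match
D → match
E → no match
F → no match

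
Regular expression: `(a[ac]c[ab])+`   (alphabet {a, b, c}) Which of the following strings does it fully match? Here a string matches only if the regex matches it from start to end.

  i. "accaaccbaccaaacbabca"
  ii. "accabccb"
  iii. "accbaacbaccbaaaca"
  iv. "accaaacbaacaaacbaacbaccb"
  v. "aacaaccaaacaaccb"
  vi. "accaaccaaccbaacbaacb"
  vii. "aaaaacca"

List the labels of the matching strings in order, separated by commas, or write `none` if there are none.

i → no match
ii → no match
iii → no match
iv → match
v → match
vi → match
vii → no match

iv, v, vi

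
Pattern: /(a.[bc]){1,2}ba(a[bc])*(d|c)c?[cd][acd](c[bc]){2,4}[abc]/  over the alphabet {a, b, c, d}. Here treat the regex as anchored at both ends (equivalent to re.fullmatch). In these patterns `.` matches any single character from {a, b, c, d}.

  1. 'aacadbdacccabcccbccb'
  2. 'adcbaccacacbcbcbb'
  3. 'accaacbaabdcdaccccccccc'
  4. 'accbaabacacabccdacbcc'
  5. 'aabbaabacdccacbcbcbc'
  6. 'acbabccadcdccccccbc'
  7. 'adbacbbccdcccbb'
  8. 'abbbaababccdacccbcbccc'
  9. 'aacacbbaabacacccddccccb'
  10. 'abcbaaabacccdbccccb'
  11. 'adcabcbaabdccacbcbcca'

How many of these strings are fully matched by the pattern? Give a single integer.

5

1 → no match
2 → no match
3 → match
4 → no match
5 → match
6 → no match
7 → no match
8 → match
9 → match
10 → no match
11 → match
Total matched: 5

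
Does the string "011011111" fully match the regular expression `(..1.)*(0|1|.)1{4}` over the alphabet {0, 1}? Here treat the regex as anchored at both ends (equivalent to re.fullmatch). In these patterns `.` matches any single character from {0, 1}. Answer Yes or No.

Yes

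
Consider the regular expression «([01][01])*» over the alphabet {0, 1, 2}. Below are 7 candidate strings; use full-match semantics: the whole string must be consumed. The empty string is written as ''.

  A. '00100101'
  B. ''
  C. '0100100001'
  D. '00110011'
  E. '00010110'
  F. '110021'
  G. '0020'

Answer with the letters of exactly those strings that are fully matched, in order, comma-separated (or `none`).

A, B, C, D, E

A → match
B → match
C → match
D → match
E → match
F → no match
G → no match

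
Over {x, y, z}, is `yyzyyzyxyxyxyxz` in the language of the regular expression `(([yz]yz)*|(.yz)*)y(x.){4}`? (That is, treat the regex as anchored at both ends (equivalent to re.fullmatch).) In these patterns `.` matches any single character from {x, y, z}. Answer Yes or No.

Yes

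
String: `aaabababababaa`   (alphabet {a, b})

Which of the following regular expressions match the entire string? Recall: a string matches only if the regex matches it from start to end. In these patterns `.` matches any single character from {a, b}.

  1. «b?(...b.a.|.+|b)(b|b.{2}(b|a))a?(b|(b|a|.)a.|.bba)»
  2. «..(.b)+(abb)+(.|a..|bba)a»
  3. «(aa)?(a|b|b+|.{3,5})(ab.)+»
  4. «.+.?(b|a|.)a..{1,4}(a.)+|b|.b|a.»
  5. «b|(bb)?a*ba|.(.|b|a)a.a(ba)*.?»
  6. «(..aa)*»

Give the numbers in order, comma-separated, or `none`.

1 → match
2 → no match
3 → no match
4 → match
5 → match
6 → no match

1, 4, 5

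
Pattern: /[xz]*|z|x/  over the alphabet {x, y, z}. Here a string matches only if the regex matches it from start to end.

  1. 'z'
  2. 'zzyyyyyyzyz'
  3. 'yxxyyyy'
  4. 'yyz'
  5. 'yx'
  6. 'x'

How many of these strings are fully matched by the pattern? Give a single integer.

1. 'z' → match
2. 'zzyyyyyyzyz' → no match
3. 'yxxyyyy' → no match
4. 'yyz' → no match
5. 'yx' → no match
6. 'x' → match
Total matched: 2

2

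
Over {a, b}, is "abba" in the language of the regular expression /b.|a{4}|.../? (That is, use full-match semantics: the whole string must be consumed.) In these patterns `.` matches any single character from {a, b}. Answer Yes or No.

No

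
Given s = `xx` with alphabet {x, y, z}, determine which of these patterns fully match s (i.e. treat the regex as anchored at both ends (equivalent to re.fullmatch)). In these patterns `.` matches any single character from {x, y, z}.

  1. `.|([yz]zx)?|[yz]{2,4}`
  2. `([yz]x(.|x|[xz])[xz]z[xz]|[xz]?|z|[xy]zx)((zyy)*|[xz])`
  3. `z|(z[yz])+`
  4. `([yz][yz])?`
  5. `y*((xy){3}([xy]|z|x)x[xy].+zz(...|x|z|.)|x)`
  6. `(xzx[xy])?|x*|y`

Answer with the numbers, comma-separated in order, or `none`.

2, 6

1 → no match
2 → match
3 → no match — must start with `z`
4 → no match
5 → no match
6 → match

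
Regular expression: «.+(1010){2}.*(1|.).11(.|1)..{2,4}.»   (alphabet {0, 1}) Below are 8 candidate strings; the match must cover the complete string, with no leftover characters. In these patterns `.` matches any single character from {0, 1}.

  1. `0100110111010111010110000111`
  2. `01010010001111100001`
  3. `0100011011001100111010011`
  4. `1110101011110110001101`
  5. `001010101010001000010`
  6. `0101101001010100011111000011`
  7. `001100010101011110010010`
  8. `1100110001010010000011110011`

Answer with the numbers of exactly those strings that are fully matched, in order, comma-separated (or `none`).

1 → no match
2 → no match
3 → no match
4 → no match
5 → no match
6 → no match
7 → no match
8 → no match

none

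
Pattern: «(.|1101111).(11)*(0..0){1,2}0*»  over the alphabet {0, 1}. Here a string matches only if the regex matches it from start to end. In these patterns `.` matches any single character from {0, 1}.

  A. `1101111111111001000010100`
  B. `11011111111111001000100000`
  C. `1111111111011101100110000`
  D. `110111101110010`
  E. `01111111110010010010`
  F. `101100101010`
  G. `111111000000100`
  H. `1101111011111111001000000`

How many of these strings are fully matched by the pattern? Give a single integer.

3

A → no match
B → match
C → no match
D → no match
E → no match
F. `101100101010` → no match
G → match
H → match
Total matched: 3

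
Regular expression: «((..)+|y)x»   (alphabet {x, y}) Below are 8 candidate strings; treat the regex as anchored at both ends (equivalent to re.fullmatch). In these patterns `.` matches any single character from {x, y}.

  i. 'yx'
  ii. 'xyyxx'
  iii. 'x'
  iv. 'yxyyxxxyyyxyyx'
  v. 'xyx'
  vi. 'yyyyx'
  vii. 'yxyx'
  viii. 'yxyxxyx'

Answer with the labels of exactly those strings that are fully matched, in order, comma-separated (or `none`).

i → match
ii → match
iii → no match
iv → no match
v → match
vi → match
vii → no match
viii → match

i, ii, v, vi, viii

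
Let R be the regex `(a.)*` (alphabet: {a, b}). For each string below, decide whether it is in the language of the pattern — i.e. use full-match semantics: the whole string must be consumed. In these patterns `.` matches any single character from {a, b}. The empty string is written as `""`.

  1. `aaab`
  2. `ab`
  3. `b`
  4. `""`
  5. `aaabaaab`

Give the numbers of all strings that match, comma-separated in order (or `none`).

1 → match
2 → match
3 → no match
4 → match
5 → match

1, 2, 4, 5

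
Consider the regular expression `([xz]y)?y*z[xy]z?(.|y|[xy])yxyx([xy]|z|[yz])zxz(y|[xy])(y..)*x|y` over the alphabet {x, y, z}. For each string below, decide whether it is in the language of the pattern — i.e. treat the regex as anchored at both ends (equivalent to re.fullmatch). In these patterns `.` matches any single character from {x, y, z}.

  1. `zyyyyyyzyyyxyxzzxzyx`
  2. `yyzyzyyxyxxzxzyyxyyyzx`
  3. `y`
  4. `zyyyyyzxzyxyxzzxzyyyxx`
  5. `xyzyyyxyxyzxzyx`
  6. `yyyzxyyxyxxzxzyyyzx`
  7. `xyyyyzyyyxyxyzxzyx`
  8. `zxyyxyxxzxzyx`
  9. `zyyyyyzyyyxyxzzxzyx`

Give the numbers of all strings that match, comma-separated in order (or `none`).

1, 2, 3, 4, 5, 6, 7, 8, 9

1 → match
2 → match
3 → match
4 → match
5 → match
6 → match
7 → match
8 → match
9 → match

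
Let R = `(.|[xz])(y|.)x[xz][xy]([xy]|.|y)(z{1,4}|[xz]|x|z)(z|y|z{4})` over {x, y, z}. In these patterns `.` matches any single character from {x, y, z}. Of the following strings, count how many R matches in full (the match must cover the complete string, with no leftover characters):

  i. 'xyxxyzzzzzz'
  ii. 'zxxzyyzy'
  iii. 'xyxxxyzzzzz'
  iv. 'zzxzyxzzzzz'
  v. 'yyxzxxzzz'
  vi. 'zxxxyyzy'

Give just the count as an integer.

6

i. 'xyxxyzzzzzz' → match
ii. 'zxxzyyzy' → match
iii. 'xyxxxyzzzzz' → match
iv. 'zzxzyxzzzzz' → match
v. 'yyxzxxzzz' → match
vi. 'zxxxyyzy' → match
Total matched: 6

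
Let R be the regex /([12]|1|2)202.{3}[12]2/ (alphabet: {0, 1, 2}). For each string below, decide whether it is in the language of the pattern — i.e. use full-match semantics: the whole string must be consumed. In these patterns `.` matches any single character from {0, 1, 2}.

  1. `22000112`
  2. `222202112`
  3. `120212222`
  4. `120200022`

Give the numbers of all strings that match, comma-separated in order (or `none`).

3, 4

1 → no match
2 → no match
3 → match
4 → match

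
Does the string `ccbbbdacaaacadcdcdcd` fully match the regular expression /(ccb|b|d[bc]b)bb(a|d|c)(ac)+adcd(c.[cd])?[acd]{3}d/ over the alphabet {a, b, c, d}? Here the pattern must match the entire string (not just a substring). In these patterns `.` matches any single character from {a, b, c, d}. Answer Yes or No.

No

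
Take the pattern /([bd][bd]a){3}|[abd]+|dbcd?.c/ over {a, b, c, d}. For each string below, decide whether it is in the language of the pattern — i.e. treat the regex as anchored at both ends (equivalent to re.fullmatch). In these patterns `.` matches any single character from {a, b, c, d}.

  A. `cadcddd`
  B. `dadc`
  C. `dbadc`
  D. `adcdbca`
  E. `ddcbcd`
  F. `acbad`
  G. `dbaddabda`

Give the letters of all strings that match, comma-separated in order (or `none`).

G

A. `cadcddd` → no match
B. `dadc` → no match
C. `dbadc` → no match
D. `adcdbca` → no match
E. `ddcbcd` → no match
F. `acbad` → no match
G. `dbaddabda` → match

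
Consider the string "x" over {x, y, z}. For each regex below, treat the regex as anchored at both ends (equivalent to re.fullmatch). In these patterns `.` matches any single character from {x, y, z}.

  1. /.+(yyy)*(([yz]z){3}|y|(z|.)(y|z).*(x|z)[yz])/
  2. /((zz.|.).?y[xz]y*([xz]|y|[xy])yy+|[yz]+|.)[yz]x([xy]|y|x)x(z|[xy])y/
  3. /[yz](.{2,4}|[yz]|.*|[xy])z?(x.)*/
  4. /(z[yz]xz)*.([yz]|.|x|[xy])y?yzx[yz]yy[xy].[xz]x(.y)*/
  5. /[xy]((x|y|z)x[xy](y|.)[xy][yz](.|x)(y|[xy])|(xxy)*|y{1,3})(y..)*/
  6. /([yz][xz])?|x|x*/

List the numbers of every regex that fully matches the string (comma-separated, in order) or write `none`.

5, 6

1 → no match
2 → no match — must end with "y"
3 → no match
4 → no match
5 → match
6 → match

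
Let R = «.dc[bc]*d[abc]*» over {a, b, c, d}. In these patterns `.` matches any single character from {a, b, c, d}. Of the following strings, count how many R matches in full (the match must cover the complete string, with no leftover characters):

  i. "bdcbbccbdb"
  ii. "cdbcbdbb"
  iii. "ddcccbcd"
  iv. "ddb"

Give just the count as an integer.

2

i → match
ii → no match
iii → match
iv → no match
Total matched: 2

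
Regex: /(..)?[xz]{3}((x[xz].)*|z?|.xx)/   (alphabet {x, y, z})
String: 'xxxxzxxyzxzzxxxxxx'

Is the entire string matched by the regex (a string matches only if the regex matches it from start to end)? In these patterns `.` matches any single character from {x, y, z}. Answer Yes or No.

No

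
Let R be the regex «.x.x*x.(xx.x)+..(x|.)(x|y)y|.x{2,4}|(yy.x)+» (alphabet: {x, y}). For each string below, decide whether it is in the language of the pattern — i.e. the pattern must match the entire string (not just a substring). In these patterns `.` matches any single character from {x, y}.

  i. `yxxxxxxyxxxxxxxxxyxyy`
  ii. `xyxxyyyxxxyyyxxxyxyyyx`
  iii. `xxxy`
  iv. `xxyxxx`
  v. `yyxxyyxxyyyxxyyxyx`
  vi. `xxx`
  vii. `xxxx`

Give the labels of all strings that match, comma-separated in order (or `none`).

i → match
ii → no match
iii → no match
iv → no match
v → no match
vi → match
vii → match

i, vi, vii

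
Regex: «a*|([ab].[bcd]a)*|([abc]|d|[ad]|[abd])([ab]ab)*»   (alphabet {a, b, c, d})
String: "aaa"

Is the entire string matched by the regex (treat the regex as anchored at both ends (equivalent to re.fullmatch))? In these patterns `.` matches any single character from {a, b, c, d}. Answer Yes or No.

Yes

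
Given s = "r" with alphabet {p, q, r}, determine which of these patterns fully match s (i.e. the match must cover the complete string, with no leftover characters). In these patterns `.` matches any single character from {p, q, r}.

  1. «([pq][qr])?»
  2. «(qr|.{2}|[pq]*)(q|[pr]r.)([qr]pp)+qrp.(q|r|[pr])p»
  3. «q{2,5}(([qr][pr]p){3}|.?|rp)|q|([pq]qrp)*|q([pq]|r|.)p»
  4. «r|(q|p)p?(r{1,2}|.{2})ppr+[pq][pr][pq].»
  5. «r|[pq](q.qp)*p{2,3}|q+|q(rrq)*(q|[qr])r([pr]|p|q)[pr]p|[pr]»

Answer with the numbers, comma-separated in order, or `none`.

1 → no match
2 → no match — must end with "p"
3 → no match
4 → match
5 → match

4, 5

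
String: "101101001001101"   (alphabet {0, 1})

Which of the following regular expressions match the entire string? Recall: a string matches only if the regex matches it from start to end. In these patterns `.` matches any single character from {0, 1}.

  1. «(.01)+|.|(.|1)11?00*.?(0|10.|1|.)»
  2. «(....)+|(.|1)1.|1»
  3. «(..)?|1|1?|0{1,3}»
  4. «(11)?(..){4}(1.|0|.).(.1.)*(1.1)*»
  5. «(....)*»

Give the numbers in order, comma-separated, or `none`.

1 → match
2 → no match
3 → no match
4 → no match
5 → no match

1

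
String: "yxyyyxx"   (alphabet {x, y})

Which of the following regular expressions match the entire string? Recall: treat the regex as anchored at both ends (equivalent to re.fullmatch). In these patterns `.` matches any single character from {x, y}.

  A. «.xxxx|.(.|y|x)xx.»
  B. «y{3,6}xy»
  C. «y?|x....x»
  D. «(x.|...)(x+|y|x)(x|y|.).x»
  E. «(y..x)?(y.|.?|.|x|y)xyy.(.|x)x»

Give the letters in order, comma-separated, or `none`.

A → no match
B → no match — must end with "yxy"
C → no match
D → match
E → match

D, E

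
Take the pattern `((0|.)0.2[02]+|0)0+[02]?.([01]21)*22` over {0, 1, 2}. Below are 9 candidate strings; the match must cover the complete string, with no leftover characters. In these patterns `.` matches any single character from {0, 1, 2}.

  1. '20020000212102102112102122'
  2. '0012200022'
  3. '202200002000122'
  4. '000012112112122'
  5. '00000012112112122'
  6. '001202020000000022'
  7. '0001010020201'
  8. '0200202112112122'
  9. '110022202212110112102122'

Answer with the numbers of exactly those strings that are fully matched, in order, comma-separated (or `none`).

1, 2, 3, 4, 5, 6

1 → match
2 → match
3 → match
4 → match
5 → match
6 → match
7 → no match — must end with '22'
8 → no match
9 → no match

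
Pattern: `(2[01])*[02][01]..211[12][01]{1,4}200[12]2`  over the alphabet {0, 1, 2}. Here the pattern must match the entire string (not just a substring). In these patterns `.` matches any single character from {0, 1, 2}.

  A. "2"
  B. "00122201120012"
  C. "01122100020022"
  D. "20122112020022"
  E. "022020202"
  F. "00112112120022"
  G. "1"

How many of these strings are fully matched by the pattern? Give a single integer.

2

A → no match
B → no match
C → no match
D → match
E → no match
F → match
G → no match — must end with "2"
Total matched: 2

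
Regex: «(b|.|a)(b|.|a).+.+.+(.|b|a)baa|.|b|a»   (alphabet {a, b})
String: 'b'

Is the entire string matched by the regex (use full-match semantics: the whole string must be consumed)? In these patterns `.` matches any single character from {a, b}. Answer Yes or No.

Yes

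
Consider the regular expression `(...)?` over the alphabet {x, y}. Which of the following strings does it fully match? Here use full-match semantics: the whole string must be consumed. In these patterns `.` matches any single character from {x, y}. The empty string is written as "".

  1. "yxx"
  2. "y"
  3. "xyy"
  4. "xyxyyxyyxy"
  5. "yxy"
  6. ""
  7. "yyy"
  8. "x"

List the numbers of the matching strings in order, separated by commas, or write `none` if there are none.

1 → match
2 → no match
3 → match
4 → no match
5 → match
6 → match
7 → match
8 → no match

1, 3, 5, 6, 7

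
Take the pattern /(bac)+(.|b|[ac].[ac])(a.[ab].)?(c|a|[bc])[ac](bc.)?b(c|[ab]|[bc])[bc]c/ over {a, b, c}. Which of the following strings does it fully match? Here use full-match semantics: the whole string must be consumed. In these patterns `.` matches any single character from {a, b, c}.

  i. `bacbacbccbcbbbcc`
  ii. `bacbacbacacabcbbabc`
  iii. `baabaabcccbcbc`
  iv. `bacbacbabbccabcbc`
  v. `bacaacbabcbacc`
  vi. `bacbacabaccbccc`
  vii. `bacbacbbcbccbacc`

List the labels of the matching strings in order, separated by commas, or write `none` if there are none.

i, ii, iv, v, vi, vii

i → match
ii → match
iii → no match — must start with `bac`
iv → match
v → match
vi → match
vii → match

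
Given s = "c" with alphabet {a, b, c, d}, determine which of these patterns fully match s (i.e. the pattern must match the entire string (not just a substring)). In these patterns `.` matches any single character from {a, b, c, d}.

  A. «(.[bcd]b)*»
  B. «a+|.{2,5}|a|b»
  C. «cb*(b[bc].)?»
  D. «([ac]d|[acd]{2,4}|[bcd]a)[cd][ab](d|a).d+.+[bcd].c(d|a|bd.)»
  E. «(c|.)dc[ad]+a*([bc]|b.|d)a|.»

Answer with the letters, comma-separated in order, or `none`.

C, E

A → no match
B → no match
C → match
D → no match
E → match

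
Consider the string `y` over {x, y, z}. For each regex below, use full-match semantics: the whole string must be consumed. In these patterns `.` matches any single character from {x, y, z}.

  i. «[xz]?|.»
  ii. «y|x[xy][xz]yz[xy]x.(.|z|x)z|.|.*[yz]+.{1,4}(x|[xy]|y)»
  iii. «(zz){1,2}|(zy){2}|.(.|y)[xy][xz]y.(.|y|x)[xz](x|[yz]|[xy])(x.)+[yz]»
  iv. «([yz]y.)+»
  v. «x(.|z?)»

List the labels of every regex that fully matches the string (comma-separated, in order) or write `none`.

i → match
ii → match
iii → no match
iv → no match
v → no match — must start with `x`

i, ii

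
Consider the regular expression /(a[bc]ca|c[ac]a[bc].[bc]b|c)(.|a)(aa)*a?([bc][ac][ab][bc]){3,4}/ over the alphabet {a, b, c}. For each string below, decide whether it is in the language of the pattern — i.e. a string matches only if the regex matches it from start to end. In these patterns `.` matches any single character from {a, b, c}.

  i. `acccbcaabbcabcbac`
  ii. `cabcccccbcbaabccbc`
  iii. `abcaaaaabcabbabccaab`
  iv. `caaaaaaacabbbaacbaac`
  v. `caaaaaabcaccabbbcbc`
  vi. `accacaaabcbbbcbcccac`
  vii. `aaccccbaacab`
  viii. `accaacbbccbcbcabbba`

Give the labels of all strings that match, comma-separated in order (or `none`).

iii, iv, v, vi

i → no match
ii → no match
iii → match
iv → match
v → match
vi → match
vii → no match
viii → no match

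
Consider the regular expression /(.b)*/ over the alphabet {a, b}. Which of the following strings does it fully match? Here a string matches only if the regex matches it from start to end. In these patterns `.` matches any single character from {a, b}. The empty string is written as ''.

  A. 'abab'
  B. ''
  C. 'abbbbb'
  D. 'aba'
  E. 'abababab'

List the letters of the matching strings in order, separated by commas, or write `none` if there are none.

A → match
B → match
C → match
D → no match
E → match

A, B, C, E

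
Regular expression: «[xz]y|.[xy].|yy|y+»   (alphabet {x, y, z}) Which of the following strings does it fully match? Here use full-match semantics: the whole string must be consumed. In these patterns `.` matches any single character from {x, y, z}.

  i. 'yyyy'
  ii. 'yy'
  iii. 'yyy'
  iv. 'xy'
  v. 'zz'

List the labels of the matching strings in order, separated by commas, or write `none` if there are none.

i, ii, iii, iv

i. 'yyyy' → match
ii. 'yy' → match
iii. 'yyy' → match
iv. 'xy' → match
v. 'zz' → no match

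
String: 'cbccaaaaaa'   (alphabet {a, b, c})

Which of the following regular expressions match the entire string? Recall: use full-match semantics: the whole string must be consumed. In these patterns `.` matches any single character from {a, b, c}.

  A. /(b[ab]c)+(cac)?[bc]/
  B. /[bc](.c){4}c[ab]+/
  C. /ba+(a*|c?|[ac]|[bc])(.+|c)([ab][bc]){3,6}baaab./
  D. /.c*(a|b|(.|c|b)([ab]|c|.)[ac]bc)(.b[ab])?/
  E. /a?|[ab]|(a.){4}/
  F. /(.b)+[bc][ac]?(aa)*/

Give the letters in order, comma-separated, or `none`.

F

A → no match — must start with 'b'
B → no match
C → no match — must start with 'ba'
D → no match
E → no match
F → match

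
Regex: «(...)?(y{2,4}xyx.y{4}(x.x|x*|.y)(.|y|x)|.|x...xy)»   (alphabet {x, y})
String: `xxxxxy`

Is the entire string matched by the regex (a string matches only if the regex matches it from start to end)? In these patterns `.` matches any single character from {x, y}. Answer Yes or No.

Yes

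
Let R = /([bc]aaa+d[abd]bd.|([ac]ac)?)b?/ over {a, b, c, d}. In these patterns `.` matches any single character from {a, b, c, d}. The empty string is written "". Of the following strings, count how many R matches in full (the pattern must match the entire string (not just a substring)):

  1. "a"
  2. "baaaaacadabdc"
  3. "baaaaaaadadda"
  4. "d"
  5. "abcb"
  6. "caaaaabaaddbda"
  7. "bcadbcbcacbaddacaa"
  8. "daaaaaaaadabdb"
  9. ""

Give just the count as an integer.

1 → no match
2 → no match
3 → no match
4 → no match
5 → no match
6 → no match
7 → no match
8 → no match
9 → match
Total matched: 1

1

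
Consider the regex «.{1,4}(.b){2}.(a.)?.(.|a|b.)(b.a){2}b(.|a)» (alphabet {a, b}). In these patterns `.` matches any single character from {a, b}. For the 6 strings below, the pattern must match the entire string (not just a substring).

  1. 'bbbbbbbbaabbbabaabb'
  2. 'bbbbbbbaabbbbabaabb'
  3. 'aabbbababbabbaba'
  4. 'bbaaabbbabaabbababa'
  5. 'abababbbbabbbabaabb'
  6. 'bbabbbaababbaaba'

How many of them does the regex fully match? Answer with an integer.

1 → match
2 → match
3 → match
4 → no match
5 → match
6 → no match
Total matched: 4

4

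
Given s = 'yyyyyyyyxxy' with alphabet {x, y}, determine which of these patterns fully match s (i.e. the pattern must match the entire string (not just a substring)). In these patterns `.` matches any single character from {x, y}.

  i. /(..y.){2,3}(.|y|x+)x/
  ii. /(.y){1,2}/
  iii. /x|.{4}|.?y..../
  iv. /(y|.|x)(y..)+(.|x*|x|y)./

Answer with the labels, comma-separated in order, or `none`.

i → no match — must end with 'x'
ii → no match
iii → no match
iv → match

iv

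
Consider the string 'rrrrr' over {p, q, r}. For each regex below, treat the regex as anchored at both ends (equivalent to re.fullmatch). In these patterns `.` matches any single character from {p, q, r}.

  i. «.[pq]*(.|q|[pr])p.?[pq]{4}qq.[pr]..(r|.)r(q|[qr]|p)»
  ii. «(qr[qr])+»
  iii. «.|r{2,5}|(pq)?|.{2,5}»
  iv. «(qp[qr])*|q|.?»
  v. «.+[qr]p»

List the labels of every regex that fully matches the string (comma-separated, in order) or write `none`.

iii

i → no match
ii → no match — must start with 'qr'
iii → match
iv → no match
v → no match — must end with 'p'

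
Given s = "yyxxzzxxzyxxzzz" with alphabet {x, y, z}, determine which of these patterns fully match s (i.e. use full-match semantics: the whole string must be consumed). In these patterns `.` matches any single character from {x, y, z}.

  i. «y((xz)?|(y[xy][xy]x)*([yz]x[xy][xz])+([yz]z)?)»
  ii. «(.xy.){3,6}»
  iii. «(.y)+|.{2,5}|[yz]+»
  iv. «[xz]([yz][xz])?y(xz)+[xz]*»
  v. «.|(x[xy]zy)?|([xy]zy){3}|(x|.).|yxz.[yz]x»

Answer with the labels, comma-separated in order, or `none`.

i → match
ii → no match
iii → no match
iv → no match
v → no match

i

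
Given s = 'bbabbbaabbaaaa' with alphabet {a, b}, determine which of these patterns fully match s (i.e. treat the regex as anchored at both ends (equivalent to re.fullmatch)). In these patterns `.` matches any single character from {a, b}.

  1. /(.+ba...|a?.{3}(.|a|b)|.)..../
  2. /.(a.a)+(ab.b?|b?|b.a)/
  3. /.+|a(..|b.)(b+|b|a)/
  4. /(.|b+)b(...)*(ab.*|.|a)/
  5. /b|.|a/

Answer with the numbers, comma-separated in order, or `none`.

1, 3, 4

1 → match
2 → no match
3 → match
4 → match
5 → no match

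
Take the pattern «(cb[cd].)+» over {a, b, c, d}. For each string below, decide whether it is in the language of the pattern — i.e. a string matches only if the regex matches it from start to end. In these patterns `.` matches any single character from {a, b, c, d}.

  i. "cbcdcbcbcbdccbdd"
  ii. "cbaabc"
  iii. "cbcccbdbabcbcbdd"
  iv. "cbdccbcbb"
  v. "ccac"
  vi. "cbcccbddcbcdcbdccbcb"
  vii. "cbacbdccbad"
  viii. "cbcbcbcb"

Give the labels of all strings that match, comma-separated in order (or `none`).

i → match
ii → no match
iii → no match
iv → no match
v → no match — must start with "cb"
vi → match
vii → no match
viii → match

i, vi, viii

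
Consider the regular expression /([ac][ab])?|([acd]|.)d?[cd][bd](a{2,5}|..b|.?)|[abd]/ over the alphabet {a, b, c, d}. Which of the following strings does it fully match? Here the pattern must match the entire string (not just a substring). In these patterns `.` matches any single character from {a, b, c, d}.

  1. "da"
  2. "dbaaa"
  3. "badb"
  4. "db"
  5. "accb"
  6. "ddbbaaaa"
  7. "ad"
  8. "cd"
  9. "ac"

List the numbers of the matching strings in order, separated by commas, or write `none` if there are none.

none

1 → no match
2 → no match
3 → no match
4 → no match
5 → no match
6 → no match
7 → no match
8 → no match
9 → no match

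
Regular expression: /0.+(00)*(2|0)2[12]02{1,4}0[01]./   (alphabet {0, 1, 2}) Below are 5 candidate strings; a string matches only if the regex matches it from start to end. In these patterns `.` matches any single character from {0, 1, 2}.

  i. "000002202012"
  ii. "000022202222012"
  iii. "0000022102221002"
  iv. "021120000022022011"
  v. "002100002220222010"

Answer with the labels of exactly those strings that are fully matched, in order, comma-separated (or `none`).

i → match
ii → match
iii → no match
iv → match
v → match

i, ii, iv, v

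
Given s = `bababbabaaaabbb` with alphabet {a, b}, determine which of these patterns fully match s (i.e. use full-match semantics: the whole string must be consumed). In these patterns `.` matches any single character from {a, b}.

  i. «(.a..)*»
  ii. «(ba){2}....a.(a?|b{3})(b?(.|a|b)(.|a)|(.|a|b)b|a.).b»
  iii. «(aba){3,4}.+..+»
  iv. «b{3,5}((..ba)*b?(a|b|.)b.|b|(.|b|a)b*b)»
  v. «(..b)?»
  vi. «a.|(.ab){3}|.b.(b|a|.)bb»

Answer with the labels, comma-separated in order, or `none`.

i → no match
ii → match
iii → no match — must start with `aba`
iv → no match
v → no match
vi → no match

ii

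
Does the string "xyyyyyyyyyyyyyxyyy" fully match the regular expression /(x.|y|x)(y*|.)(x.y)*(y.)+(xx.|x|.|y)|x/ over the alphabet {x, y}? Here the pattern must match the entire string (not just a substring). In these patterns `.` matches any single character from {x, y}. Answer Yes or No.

Yes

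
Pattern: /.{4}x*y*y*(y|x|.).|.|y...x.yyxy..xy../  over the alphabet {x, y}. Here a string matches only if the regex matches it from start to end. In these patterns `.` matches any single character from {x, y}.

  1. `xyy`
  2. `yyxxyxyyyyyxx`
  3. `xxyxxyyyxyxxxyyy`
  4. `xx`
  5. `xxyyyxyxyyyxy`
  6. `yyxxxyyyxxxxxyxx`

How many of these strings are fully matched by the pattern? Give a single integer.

0

1 → no match
2 → no match
3 → no match
4 → no match
5 → no match
6 → no match
Total matched: 0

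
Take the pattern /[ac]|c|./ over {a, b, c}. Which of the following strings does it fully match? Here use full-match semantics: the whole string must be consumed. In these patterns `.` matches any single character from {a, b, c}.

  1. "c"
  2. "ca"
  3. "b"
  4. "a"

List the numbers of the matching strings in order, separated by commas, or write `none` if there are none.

1 → match
2 → no match
3 → match
4 → match

1, 3, 4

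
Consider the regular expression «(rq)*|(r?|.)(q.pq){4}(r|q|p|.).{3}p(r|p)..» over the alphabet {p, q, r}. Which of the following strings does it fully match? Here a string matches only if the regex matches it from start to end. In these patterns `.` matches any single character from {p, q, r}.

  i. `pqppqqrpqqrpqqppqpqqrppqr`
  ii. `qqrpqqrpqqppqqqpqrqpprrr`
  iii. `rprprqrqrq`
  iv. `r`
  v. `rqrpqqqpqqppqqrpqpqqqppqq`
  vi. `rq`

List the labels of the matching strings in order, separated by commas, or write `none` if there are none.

i, v, vi

i → match
ii → no match
iii. `rprprqrqrq` → no match
iv. `r` → no match
v → match
vi. `rq` → match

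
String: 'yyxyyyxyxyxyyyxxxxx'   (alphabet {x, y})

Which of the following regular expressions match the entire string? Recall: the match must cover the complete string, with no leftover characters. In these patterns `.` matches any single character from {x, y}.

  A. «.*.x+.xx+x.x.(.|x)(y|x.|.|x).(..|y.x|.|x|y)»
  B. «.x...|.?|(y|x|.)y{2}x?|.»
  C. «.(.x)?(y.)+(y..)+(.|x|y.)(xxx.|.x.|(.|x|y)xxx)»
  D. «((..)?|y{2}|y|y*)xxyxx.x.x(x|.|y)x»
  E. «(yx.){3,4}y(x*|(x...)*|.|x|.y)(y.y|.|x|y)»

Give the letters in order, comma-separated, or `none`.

C

A → no match
B → no match
C → match
D → no match
E → no match — must start with 'yx'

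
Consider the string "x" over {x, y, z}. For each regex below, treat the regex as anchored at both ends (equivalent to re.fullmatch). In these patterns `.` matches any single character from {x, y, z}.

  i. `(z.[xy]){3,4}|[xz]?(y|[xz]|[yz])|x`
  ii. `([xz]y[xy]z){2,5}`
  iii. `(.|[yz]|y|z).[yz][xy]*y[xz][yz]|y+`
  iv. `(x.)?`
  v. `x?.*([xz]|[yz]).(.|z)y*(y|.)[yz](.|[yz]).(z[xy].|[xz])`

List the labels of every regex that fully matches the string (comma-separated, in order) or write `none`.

i → match
ii → no match — must end with "z"
iii → no match
iv → no match
v → no match

i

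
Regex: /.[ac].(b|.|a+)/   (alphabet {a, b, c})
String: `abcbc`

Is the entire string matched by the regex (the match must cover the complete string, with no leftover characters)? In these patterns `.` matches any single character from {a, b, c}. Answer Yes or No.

No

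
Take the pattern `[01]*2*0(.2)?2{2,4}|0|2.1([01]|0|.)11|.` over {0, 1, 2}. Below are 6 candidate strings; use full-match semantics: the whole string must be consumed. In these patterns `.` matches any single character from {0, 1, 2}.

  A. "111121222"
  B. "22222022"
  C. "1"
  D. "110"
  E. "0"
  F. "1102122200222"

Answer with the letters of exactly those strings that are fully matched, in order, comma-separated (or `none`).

B, C, E

A → no match
B → match
C → match
D → no match
E → match
F → no match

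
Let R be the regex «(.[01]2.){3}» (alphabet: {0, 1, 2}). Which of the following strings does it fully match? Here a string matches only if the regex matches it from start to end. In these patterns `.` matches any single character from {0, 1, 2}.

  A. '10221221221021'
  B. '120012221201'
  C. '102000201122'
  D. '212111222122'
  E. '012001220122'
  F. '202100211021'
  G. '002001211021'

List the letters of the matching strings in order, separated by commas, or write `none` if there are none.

A → no match
B → no match
C → match
D → match
E → match
F → match
G → match

C, D, E, F, G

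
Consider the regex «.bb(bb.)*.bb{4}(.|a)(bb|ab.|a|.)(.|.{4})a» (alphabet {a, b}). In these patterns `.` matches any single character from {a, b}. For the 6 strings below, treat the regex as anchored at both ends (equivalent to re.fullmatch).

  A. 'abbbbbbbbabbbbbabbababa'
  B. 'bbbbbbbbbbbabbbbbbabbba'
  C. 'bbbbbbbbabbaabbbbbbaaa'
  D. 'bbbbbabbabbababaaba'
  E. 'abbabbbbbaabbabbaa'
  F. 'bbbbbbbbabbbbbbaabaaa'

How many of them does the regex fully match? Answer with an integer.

5

A → match
B → match
C → match
D → no match
E → match
F → match
Total matched: 5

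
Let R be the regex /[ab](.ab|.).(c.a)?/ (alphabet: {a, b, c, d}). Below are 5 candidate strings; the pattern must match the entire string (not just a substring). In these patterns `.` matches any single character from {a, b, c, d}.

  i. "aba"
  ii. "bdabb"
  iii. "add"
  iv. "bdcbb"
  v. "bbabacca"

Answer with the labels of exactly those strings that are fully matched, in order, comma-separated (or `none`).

i → match
ii → match
iii → match
iv → no match
v → match

i, ii, iii, v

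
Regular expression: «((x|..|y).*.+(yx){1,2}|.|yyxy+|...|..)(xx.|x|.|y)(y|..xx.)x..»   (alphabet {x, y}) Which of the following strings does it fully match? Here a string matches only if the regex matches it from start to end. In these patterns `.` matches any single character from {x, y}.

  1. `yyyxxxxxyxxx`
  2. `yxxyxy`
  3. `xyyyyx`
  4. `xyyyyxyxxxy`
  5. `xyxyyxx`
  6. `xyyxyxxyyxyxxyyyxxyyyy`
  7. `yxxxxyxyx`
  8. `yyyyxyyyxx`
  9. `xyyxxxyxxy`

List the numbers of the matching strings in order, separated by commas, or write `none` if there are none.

1, 7, 9

1 → match
2 → no match
3 → no match
4 → no match
5 → no match
6 → no match
7 → match
8 → no match
9 → match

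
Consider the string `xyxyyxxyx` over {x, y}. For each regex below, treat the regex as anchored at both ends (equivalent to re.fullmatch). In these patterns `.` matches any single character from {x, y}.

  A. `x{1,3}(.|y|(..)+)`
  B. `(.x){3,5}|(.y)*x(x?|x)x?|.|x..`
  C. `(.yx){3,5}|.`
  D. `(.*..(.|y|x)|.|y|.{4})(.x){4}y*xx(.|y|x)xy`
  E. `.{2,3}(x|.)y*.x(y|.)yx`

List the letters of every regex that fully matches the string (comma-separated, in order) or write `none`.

A, C, E

A → match
B → no match
C → match
D → no match — must end with `xy`
E → match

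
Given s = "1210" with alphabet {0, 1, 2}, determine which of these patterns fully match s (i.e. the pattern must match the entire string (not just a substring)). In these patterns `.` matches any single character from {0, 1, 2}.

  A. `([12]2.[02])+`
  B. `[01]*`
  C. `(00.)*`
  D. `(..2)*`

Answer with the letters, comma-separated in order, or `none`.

A

A → match
B → no match
C → no match
D → no match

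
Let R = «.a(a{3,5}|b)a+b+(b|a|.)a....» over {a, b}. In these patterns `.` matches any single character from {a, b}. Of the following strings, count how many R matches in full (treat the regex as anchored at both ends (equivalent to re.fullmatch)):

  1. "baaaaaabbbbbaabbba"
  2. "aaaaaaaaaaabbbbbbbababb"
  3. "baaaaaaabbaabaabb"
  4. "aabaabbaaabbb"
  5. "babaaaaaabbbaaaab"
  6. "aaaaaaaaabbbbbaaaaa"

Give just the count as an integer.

5

1 → match
2 → match
3 → no match
4 → match
5 → match
6 → match
Total matched: 5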